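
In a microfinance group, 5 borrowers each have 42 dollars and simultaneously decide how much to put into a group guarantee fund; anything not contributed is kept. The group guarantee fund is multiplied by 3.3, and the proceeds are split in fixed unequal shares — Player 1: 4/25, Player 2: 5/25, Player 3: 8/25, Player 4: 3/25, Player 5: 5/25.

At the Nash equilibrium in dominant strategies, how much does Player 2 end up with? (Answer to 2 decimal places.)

69.72 dollars

Player j's private return per contributed unit is 3.3 × (j's share). Contributing is weakly dominant for j when that share is at least 1/3.3 = 0.3030, and contributing 0 is dominant otherwise.
The only share above 0.3030 is Player 3's 8/25, contributing 42; the remaining 4 contribute 0. Total contributed: 42.
Player 2 keeps 42 and receives 3.3 × 42 × 5/25 = 27.72 from the group guarantee fund, for a payoff of 69.72.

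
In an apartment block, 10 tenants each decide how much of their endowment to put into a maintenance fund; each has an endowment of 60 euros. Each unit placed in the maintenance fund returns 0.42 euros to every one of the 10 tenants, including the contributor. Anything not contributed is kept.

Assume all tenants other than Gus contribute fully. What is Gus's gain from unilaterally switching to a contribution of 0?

34.80 euros

Switching from a contribution of 60 to 0 lets Gus keep an extra 60 euros, but lowers the maintenance fund by 60, which costs Gus their own share of that drop: 0.42 × 60 = 25.20.
Net gain = 60 − 25.20 = 34.80. The private return per contributed unit (0.42) is below 1, so free-riding is indeed the best response regardless of what the others do.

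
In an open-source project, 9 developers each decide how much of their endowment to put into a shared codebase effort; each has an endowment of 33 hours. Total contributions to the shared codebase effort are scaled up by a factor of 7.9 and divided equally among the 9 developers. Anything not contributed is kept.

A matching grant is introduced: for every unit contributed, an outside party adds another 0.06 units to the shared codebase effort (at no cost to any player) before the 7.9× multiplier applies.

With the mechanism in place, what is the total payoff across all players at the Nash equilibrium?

With the mechanism, a contributed unit returns 7.9 × 1.06 / 9 = 0.9304 per unit of net cost — still below 1 — so contributing 0 remains dominant for every player.
Everyone keeps their endowment and the group total is 9 × 33 = 297.

297.00 hours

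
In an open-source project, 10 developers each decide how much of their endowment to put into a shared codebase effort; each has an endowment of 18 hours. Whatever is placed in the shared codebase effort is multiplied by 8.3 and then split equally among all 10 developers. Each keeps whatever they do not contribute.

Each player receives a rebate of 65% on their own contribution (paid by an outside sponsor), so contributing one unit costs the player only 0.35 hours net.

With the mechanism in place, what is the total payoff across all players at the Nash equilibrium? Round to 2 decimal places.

Under the mechanism each unit contributed yields (8.3/10) / 0.35 = 2.3714 back to its contributor per unit of net cost, which exceeds 1, making full contribution the dominant choice for everyone.
So the Nash equilibrium is full contribution by all 10; the group earns 10 × (18 × 0.65 + 8.3 × 18) = 1611.00.

1611.00 hours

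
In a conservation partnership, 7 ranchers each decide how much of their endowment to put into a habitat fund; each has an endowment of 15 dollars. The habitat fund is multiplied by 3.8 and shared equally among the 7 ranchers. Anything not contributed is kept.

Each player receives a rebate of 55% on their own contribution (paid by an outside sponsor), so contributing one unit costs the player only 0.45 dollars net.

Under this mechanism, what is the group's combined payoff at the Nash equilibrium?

456.75 dollars

Under the mechanism each unit contributed yields (3.8/7) / 0.45 = 1.2063 back to its contributor per unit of net cost, which exceeds 1, making full contribution the dominant choice for everyone.
At the Nash equilibrium everyone contributes 15. Group total payoff = 7 × (15 × 0.55 + 3.8 × 15) = 456.75.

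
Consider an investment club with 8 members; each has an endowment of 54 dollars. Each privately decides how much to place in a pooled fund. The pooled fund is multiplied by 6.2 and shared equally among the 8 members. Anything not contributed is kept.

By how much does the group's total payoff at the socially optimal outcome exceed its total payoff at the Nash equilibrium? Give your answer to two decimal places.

2246.40 dollars

Each contributed unit returns 6.2/8 = 0.7750 to its contributor — below 1 — so contributing 0 is dominant for every player. At the Nash equilibrium everyone keeps their 54, and the group total is 8 × 54 = 432.
Each contributed unit returns 6.200 to the group as a whole (0.7750 to each of 8 players), which exceeds 1, so the social optimum is full contribution: group total = 6.200 × 432 = 2678.40.
Efficiency loss = 2678.40 − 432 = 2246.40.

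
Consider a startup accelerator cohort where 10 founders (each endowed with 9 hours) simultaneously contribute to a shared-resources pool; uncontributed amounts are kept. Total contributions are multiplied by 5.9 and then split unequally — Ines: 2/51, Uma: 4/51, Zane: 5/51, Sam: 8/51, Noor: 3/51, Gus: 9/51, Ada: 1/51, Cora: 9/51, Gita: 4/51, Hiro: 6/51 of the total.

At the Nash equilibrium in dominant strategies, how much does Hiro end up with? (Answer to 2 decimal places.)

21.49 hours

Each unit j contributes comes back to j as 5.9 × (j's share), so j prefers to contribute only if that share exceeds 1/5.9 = 0.1695; otherwise keeping the unit dominates.
Gus and Cora are above the threshold, contributing 9 each; the remaining 8 contribute 0. Total contributed: 18.
Hiro keeps 9 and receives 5.9 × 18 × 6/51 = 12.49 from the shared-resources pool, for a payoff of 21.49.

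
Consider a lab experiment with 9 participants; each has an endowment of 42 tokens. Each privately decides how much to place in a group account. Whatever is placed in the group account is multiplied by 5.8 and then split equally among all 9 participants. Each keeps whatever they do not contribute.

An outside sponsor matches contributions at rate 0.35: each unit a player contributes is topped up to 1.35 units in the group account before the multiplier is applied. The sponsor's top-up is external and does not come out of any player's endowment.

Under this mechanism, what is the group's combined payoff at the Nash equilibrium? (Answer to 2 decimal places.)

378.00 tokens

With the mechanism, a contributed unit returns 5.8 × 1.35 / 9 = 0.8700 per unit of net cost — still below 1 — so contributing 0 remains dominant for every player.
At the Nash equilibrium no one contributes; group total payoff = 9 × 42 = 378.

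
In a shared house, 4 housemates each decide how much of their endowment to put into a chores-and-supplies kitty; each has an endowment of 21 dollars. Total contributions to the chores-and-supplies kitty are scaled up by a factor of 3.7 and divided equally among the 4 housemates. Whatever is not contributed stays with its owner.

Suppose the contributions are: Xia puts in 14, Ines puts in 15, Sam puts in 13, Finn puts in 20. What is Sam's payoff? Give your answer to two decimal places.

Total contributed: 14 + 15 + 13 + 20 = 62.
Each receives 3.7 × 62 / 4 = 57.35 from the chores-and-supplies kitty.
Sam keeps 21 − 13 = 8, so Sam's payoff is 8 + 57.35 = 65.35.

65.35 dollars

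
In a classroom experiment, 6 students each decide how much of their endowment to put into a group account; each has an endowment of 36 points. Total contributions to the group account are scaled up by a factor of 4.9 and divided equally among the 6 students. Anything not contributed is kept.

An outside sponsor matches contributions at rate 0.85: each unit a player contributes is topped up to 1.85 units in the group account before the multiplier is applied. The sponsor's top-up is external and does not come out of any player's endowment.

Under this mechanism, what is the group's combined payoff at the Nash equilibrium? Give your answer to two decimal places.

With the mechanism, a contributed unit returns 4.9 × 1.85 / 6 = 1.5108 per unit of net cost to the contributor — now above 1 — so contributing fully is weakly dominant for every player.
So the Nash equilibrium is full contribution by all 6; the group earns 4.9 × 1.85 × 216 = 1958.04.

1958.04 points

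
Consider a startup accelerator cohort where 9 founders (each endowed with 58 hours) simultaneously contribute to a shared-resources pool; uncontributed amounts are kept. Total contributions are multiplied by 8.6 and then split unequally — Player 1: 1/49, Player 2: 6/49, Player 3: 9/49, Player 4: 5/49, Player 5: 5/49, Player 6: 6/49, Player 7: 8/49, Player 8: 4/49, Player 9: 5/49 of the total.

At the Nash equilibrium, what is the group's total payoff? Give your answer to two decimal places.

For player j, contributing a unit is worthwhile iff 8.6 × (j's share) ≥ 1, i.e. iff j's share is at least 0.1163.
Player 2, Player 3, Player 6 and Player 7 are above the threshold, contributing 58 each; the remaining 5 contribute 0. Total contributed: 232.
The shared-resources pool pays out 8.6 × 232 = 1995.20 in total (split across the unequal shares, but the aggregate is all that matters for the group sum).
The 5 free-riders keep 58 each, adding 290. Group total = 290 + 1995.20 = 2285.20.

2285.20 hours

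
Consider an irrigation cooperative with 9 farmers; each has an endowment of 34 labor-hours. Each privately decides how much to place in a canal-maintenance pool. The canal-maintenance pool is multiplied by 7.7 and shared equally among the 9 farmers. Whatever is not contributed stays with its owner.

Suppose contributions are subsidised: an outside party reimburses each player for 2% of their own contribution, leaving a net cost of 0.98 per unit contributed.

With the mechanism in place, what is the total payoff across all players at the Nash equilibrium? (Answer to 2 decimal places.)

Even with the mechanism, each unit contributed returns only (7.7/9) / 0.98 = 0.8730 per unit of net cost, so contributing nothing is still dominant.
Everyone keeps their endowment and the group total is 9 × 34 = 306.

306.00 labor-hours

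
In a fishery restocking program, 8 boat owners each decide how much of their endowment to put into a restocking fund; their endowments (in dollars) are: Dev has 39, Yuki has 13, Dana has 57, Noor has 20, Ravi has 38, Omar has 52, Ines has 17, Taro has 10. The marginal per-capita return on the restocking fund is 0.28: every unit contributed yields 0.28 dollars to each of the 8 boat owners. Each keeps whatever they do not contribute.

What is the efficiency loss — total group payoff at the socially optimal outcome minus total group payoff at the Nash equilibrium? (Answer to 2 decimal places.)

305.04 dollars

The private return per contributed unit is 0.28 < 1 for everyone, so the Nash equilibrium is zero contribution and the group total is Σ E_j = 39 + 13 + 57 + 20 + 38 + 52 + 17 + 10 = 246.
Each contributed unit returns 2.240 to the group, so the social optimum is full contribution by everyone: group total = 2.240 × 246 = 551.04.
Efficiency loss = (2.240 − 1) × 246 = 305.04.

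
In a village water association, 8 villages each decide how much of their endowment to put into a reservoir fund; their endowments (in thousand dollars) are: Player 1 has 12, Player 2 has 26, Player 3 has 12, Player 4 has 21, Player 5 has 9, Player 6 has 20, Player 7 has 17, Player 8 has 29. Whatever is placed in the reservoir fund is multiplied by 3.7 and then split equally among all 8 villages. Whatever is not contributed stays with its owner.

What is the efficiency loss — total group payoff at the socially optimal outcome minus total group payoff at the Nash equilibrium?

394.20 thousand dollars

The private return per contributed unit is 3.7/8 = 0.4625 < 1 for every player regardless of endowment, so the Nash equilibrium is zero contribution and the group total is Σ E_j = 12 + 26 + 12 + 21 + 9 + 20 + 17 + 29 = 146.
Each contributed unit returns 3.700 to the group, so the social optimum is full contribution by everyone: group total = 3.700 × 146 = 540.20.
Efficiency loss = (3.700 − 1) × 146 = 394.20.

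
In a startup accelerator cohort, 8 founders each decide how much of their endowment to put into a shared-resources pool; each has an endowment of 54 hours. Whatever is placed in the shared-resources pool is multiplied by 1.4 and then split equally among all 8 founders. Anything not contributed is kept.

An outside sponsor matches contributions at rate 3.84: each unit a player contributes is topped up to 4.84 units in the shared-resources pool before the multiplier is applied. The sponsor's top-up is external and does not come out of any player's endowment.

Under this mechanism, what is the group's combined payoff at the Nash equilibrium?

With the mechanism, a contributed unit returns 1.4 × 4.84 / 8 = 0.8470 per unit of net cost — still below 1 — so contributing 0 remains dominant for every player.
At the Nash equilibrium no one contributes; group total payoff = 8 × 54 = 432.

432.00 hours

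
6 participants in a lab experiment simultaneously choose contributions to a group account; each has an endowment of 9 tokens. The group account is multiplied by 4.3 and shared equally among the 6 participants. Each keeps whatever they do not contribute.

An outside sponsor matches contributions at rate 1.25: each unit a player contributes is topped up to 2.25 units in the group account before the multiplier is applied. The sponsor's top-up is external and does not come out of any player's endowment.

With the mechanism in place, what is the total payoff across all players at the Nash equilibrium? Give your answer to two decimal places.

Under the mechanism each unit contributed yields 4.3 × 2.25 / 6 = 1.6125 back to its contributor per unit of net cost, which exceeds 1, making full contribution the dominant choice for everyone.
So the Nash equilibrium is full contribution by all 6; the group earns 4.3 × 2.25 × 54 = 522.45.

522.45 tokens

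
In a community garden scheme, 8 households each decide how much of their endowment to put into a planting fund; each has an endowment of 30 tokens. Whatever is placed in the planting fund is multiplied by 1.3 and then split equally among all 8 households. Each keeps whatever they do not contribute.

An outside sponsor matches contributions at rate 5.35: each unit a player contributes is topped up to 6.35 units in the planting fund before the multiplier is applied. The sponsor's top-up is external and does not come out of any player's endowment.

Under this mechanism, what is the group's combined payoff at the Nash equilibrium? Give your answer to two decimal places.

With the mechanism, a contributed unit returns 1.3 × 6.35 / 8 = 1.0319 per unit of net cost to the contributor — now above 1 — so contributing fully is weakly dominant for every player.
So the Nash equilibrium is full contribution by all 8; the group earns 1.3 × 6.35 × 240 = 1981.20.

1981.20 tokens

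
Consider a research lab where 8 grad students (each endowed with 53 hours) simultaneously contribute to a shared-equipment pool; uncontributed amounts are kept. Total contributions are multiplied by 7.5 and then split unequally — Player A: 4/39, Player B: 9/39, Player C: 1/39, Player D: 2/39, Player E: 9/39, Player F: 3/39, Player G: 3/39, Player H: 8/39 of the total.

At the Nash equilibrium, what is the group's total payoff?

A player with share s gets back 7.5·s per unit contributed, so full contribution is dominant for anyone with s > 1/7.5 = 0.1333 and zero contribution is dominant for anyone below.
Player B, Player E and Player H are above the threshold, contributing 53 each; the remaining 5 contribute 0. Total contributed: 159.
The shared-equipment pool pays out 7.5 × 159 = 1192.50 in total (split across the unequal shares, but the aggregate is all that matters for the group sum).
The 5 free-riders keep 53 each, adding 265. Group total = 265 + 1192.50 = 1457.50.

1457.50 hours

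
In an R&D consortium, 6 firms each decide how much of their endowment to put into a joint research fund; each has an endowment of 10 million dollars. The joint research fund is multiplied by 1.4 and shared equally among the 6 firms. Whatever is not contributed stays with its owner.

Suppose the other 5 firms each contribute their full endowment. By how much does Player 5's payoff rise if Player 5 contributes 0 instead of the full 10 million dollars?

Switching from a contribution of 10 to 0 lets Player 5 keep an extra 10 million dollars, but lowers the joint research fund by 10, which costs Player 5 their own share of that drop: 1.4/6 × 10 = 2.33.
Net gain = 10 − 2.33 = 7.67. The private return per contributed unit (0.2333) is below 1, so free-riding is indeed the best response regardless of what the others do.

7.67 million dollars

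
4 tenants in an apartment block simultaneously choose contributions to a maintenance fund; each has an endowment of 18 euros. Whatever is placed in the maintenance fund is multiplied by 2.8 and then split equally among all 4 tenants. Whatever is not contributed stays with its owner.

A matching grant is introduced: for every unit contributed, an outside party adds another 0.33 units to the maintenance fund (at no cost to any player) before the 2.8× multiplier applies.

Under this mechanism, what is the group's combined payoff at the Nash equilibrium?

Even with the mechanism, each unit contributed returns only 2.8 × 1.33 / 4 = 0.9310 per unit of net cost, so contributing nothing is still dominant.
At the Nash equilibrium no one contributes; group total payoff = 4 × 18 = 72.

72.00 euros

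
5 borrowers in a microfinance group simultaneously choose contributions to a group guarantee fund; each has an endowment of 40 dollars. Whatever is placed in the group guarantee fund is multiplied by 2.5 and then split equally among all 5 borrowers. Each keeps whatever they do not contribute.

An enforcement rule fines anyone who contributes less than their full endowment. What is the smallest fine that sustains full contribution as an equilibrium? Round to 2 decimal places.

Given the others contribute fully, the best deviation is to contribute 0 (any partial contribution still incurs the fine and gives up units whose private return 0.5000 is below 1).
Deviating from 40 to 0 saves 40 dollars but forfeits the deviator's share of the drop in the group guarantee fund: 2.5/5 × 40 = 20.00.
So the deviation gain is 40 − 20.00 = 20.00, and the fine must be at least 20.00 dollars to wipe it out.

20.00 dollars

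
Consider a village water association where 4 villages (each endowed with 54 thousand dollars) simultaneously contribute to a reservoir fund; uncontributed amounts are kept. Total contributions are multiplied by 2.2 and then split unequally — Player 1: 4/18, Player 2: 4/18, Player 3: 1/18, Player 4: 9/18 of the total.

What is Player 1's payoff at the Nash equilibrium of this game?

80.40 thousand dollars

For player j, contributing a unit is worthwhile iff 2.2 × (j's share) ≥ 1, i.e. iff j's share is at least 0.4545.
The only share above 0.4545 is Player 4's 9/18, contributing 54; the remaining 3 contribute 0. Total contributed: 54.
Player 1 keeps 54 and receives 2.2 × 54 × 4/18 = 26.40 from the reservoir fund, for a payoff of 80.40.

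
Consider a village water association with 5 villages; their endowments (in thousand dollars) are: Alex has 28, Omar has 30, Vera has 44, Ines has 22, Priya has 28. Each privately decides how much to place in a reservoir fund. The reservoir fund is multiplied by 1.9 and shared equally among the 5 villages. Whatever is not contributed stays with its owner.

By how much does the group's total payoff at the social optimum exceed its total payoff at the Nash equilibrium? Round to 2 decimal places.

The private return per contributed unit is 1.9/5 = 0.3800 < 1 for every player regardless of endowment, so the Nash equilibrium is zero contribution and the group total is Σ E_j = 28 + 30 + 44 + 22 + 28 = 152.
Each contributed unit returns 1.900 to the group, so the social optimum is full contribution by everyone: group total = 1.900 × 152 = 288.80.
Efficiency loss = (1.900 − 1) × 152 = 136.80.

136.80 thousand dollars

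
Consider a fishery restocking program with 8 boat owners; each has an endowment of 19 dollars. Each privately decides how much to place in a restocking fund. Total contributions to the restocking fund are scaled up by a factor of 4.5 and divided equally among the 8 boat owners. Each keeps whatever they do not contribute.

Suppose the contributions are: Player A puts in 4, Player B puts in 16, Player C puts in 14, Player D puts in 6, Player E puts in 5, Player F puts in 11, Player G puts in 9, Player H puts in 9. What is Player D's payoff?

54.63 dollars

Total contributed: 4 + 16 + 14 + 6 + 5 + 11 + 9 + 9 = 74.
Each receives 4.5 × 74 / 8 = 41.63 from the restocking fund.
Player D keeps 19 − 6 = 13, so Player D's payoff is 13 + 41.63 = 54.63.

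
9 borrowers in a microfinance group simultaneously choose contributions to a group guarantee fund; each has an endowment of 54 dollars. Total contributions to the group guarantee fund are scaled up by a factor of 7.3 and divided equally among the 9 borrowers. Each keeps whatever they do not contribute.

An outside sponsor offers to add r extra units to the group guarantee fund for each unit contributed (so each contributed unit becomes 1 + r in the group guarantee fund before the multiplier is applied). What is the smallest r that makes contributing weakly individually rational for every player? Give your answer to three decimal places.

0.233

With matching at rate r, one contributed unit becomes (1 + r) in the group guarantee fund and returns 7.3 × (1 + r) / 9 to the contributor.
Setting this equal to 1: 1 + r = 9/7.3 = 1.2329.
So the minimum matching rate is r = 1.2329 − 1 = 0.233.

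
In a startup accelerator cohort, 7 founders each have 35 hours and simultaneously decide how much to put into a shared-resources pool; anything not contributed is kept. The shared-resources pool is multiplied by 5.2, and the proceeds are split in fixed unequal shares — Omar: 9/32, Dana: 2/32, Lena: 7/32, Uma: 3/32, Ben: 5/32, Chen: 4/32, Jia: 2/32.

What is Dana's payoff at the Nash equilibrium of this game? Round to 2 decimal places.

57.75 hours

A player with share s gets back 5.2·s per unit contributed, so full contribution is dominant for anyone with s > 1/5.2 = 0.1923 and zero contribution is dominant for anyone below.
Omar and Lena clear that bar, contributing 35 each; the remaining 5 contribute 0. Total contributed: 70.
Dana keeps 35 and receives 5.2 × 70 × 2/32 = 22.75 from the shared-resources pool, for a payoff of 57.75.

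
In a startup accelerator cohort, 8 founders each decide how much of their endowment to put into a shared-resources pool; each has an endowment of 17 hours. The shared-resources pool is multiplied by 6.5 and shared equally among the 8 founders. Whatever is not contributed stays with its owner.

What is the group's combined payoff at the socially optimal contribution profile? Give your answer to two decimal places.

Each contributed unit returns 6.500 to the group as a whole (0.8125 to each of 8 players), which exceeds 1, so the social optimum is full contribution: group total = 6.500 × 136 = 884.00.

884.00 hours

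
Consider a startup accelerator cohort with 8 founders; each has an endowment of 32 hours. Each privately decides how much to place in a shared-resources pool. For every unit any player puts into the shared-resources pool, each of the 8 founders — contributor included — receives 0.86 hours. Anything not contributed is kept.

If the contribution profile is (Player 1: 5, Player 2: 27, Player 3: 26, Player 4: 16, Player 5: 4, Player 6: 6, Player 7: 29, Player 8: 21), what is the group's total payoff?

Total contributed: 5 + 27 + 26 + 16 + 4 + 6 + 29 + 21 = 134; total kept: 8 × 32 − 134 = 122.
The shared-resources pool pays out 0.86 × 8 × 134 = 921.92 in aggregate.
Group total = 122 + 921.92 = 1043.92.

1043.92 hours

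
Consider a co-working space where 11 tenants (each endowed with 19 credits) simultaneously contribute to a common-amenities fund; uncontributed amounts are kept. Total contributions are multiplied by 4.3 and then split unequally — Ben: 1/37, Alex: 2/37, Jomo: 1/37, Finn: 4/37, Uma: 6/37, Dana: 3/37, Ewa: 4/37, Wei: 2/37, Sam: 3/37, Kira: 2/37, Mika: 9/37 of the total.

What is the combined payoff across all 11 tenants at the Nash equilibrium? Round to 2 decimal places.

For player j, contributing a unit is worthwhile iff 4.3 × (j's share) ≥ 1, i.e. iff j's share is at least 0.2326.
Only Mika (9/37) clears that bar, contributing 19; the remaining 10 contribute 0. Total contributed: 19.
The common-amenities fund pays out 4.3 × 19 = 81.70 in total (split across the unequal shares, but the aggregate is all that matters for the group sum).
The 10 free-riders keep 19 each, adding 190. Group total = 190 + 81.70 = 271.70.

271.70 credits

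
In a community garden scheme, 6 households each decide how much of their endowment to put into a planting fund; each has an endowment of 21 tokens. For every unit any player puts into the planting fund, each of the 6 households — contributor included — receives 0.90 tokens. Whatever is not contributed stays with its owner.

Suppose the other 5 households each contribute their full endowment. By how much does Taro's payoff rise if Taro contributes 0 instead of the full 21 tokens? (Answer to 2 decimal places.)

Switching from a contribution of 21 to 0 lets Taro keep an extra 21 tokens, but lowers the planting fund by 21, which costs Taro their own share of that drop: 0.90 × 21 = 18.90.
Net gain = 21 − 18.90 = 2.10. The private return per contributed unit (0.90) is below 1, so free-riding is indeed the best response regardless of what the others do.

2.10 tokens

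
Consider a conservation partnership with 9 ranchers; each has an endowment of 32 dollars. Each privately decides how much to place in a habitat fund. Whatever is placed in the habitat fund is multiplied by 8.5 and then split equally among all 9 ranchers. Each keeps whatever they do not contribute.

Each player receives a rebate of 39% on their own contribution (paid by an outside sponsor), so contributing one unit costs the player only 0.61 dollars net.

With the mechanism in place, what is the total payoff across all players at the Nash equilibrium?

2560.32 dollars

Under the mechanism each unit contributed yields (8.5/9) / 0.61 = 1.5483 back to its contributor per unit of net cost, which exceeds 1, making full contribution the dominant choice for everyone.
At the Nash equilibrium everyone contributes 32. Group total payoff = 9 × (32 × 0.39 + 8.5 × 32) = 2560.32.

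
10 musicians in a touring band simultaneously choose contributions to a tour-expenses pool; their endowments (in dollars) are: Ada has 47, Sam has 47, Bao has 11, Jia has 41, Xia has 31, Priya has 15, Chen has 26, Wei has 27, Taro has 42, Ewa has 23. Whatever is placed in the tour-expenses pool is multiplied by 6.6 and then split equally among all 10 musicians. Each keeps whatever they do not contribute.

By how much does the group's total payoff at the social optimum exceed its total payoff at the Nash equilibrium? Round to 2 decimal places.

The private return per contributed unit is 6.6/10 = 0.6600 < 1 for every player regardless of endowment, so the Nash equilibrium is zero contribution and the group total is Σ E_j = 47 + 47 + 11 + 41 + 31 + 15 + 26 + 27 + 42 + 23 = 310.
Each contributed unit returns 6.600 to the group, so the social optimum is full contribution by everyone: group total = 6.600 × 310 = 2046.00.
Efficiency loss = (6.600 − 1) × 310 = 1736.00.

1736.00 dollars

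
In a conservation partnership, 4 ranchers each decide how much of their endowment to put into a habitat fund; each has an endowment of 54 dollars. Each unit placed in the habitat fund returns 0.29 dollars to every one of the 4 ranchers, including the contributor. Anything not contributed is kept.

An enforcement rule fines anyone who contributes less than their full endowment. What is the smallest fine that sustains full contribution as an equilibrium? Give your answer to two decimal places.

Given the others contribute fully, the best deviation is to contribute 0 (any partial contribution still incurs the fine and gives up units whose private return 0.29 is below 1).
Deviating from 54 to 0 saves 54 dollars but forfeits the deviator's share of the drop in the habitat fund: 0.29 × 54 = 15.66.
So the deviation gain is 54 − 15.66 = 38.34, and the fine must be at least 38.34 dollars to wipe it out.

38.34 dollars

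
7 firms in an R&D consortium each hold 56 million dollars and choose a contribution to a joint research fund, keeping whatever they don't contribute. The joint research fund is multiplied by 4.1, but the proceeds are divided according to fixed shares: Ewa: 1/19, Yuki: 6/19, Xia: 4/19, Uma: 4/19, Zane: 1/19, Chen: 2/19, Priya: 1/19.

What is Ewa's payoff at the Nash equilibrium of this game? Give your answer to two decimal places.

68.08 million dollars

Each unit j contributes comes back to j as 4.1 × (j's share), so j prefers to contribute only if that share exceeds 1/4.1 = 0.2439; otherwise keeping the unit dominates.
The only share above 0.2439 is Yuki's 6/19, contributing 56; the remaining 6 contribute 0. Total contributed: 56.
Ewa keeps 56 and receives 4.1 × 56 × 1/19 = 12.08 from the joint research fund, for a payoff of 68.08.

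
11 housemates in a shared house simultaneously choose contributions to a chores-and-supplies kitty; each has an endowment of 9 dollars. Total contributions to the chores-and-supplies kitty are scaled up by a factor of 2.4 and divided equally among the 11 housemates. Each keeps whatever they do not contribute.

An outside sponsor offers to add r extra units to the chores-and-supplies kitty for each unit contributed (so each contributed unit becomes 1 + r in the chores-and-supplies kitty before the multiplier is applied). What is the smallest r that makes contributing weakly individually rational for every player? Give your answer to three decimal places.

With matching at rate r, one contributed unit becomes (1 + r) in the chores-and-supplies kitty and returns 2.4 × (1 + r) / 11 to the contributor.
Setting this equal to 1: 1 + r = 11/2.4 = 4.5833.
So the minimum matching rate is r = 4.5833 − 1 = 3.583.

3.583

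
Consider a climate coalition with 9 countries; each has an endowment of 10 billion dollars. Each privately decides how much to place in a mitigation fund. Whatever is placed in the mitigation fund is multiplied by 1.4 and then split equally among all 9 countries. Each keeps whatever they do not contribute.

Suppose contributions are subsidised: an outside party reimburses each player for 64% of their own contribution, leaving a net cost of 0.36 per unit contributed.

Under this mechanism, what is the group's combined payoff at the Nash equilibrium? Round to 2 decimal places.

With the mechanism, a contributed unit returns (1.4/9) / 0.36 = 0.4321 per unit of net cost — still below 1 — so contributing 0 remains dominant for every player.
Everyone keeps their endowment and the group total is 9 × 10 = 90.

90.00 billion dollars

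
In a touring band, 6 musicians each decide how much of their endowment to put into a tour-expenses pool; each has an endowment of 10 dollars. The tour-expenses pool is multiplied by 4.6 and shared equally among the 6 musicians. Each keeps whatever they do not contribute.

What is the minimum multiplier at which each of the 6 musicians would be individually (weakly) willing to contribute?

A contributed unit returns (multiplier)/6 to its contributor.
This reaches 1 exactly when the multiplier is 6.

6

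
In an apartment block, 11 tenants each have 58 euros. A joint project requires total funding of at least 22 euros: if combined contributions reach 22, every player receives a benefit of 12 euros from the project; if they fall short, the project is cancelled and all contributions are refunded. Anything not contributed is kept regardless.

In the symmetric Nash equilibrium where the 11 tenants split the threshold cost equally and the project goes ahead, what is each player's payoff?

68 euros

Equal share of the threshold: 22/11 = 2.
At this profile no one gains by cutting their contribution: any cut drops the total below 22, the project is cancelled, contributions are refunded, and the deviator ends with 58, which is less than 58 − 2 + 12 = 68. Contributing more than 2 just wastes the excess. So contributing exactly 2 is a best response.
Each player's payoff: 58 − 2 + 12 = 68.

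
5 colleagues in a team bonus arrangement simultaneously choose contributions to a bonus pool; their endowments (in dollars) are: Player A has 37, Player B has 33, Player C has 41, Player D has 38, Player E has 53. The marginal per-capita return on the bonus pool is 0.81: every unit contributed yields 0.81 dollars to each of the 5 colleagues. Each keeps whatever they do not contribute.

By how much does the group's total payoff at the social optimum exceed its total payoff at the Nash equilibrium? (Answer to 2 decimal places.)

The private return per contributed unit is 0.81 < 1 for everyone, so the Nash equilibrium is zero contribution and the group total is Σ E_j = 37 + 33 + 41 + 38 + 53 = 202.
Each contributed unit returns 4.050 to the group, so the social optimum is full contribution by everyone: group total = 4.050 × 202 = 818.10.
Efficiency loss = (4.050 − 1) × 202 = 616.10.

616.10 dollars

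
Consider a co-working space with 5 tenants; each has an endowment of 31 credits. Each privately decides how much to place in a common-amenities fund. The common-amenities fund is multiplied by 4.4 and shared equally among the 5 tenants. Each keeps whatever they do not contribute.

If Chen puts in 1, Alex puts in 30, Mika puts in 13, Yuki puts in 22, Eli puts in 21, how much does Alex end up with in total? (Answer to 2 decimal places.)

77.56 credits

Total contributed: 1 + 30 + 13 + 22 + 21 = 87.
Each receives 4.4 × 87 / 5 = 76.56 from the common-amenities fund.
Alex keeps 31 − 30 = 1, so Alex's payoff is 1 + 76.56 = 77.56.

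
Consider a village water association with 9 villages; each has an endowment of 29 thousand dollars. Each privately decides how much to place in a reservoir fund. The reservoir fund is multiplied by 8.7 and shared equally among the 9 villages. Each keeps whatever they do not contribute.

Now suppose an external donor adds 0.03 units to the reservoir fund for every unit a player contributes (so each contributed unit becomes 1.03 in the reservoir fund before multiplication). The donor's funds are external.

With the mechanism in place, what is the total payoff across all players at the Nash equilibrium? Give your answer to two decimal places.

Even with the mechanism, each unit contributed returns only 8.7 × 1.03 / 9 = 0.9957 per unit of net cost, so contributing nothing is still dominant.
At the Nash equilibrium no one contributes; group total payoff = 9 × 29 = 261.

261.00 thousand dollars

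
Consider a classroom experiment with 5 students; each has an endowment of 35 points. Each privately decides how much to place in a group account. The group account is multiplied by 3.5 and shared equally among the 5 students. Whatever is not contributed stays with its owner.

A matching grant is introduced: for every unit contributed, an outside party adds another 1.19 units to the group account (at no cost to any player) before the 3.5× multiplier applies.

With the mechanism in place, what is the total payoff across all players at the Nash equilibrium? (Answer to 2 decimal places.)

Under the mechanism each unit contributed yields 3.5 × 2.19 / 5 = 1.5330 back to its contributor per unit of net cost, which exceeds 1, making full contribution the dominant choice for everyone.
So the Nash equilibrium is full contribution by all 5; the group earns 3.5 × 2.19 × 175 = 1341.38.

1341.38 points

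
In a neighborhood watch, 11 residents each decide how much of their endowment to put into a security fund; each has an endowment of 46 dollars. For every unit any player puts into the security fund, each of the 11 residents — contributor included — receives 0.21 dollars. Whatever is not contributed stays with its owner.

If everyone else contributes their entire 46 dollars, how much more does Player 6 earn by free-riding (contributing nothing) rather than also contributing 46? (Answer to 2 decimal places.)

Switching from a contribution of 46 to 0 lets Player 6 keep an extra 46 dollars, but lowers the security fund by 46, which costs Player 6 their own share of that drop: 0.21 × 46 = 9.66.
Net gain = 46 − 9.66 = 36.34. The private return per contributed unit (0.21) is below 1, so free-riding is indeed the best response regardless of what the others do.

36.34 dollars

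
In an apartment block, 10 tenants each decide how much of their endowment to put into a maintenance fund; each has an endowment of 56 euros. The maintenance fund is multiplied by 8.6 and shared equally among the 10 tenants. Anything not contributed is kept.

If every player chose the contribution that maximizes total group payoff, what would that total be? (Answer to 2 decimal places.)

Each contributed unit returns 8.600 to the group as a whole (0.8600 to each of 10 players), which exceeds 1, so the social optimum is full contribution: group total = 8.600 × 560 = 4816.00.

4816.00 euros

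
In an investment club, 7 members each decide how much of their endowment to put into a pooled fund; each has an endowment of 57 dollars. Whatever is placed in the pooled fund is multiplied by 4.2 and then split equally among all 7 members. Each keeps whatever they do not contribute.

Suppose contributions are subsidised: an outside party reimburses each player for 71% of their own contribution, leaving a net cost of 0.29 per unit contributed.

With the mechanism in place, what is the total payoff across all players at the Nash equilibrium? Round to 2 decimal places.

The effective private return per unit is now (4.2/7) / 0.29 = 2.0690 > 1, so every player's dominant strategy flips to full contribution.
At the Nash equilibrium everyone contributes 57. Group total payoff = 7 × (57 × 0.71 + 4.2 × 57) = 1959.09.

1959.09 dollars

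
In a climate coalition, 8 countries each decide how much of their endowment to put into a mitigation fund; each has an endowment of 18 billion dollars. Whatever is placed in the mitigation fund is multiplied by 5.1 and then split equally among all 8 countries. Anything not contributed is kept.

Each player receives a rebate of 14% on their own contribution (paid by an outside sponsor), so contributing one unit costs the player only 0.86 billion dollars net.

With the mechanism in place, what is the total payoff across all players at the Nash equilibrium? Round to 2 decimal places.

The effective private return is (5.1/8) / 0.86 = 0.7413, which is still under 1, so the mechanism doesn't change anyone's dominant strategy: zero contribution.
At the Nash equilibrium no one contributes; group total payoff = 8 × 18 = 144.

144.00 billion dollars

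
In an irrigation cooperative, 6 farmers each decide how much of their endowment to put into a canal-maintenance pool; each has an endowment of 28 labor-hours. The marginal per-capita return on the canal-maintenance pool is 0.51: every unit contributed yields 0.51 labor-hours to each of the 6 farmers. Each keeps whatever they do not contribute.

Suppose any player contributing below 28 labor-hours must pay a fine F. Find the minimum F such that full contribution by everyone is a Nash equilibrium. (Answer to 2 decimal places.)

13.72 labor-hours

Given the others contribute fully, the best deviation is to contribute 0 (any partial contribution still incurs the fine and gives up units whose private return 0.51 is below 1).
Deviating from 28 to 0 saves 28 labor-hours but forfeits the deviator's share of the drop in the canal-maintenance pool: 0.51 × 28 = 14.28.
So the deviation gain is 28 − 14.28 = 13.72, and the fine must be at least 13.72 labor-hours to wipe it out.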